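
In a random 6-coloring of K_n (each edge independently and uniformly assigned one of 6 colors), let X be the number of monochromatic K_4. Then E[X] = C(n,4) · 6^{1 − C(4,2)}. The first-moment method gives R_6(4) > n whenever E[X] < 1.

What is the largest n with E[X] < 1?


We need C(n, 4) · 6^{1 − 6} < 1, i.e. C(n, 4) < 6^{6 − 1} = 7776.
Check values of n near the boundary:
  n = 17: C(17, 4) = 2380; 2380 < 7776? YES
  n = 18: C(18, 4) = 3060; 3060 < 7776? YES
  n = 19: C(19, 4) = 3876; 3876 < 7776? YES
  n = 20: C(20, 4) = 4845; 4845 < 7776? YES
  n = 21: C(21, 4) = 5985; 5985 < 7776? YES
  n = 22: C(22, 4) = 7315; 7315 < 7776? YES
  n = 23: C(23, 4) = 8855; 8855 < 7776? NO
  n = 24: C(24, 4) = 10626; 10626 < 7776? NO
  n = 25: C(25, 4) = 12650; 12650 < 7776? NO
The largest n with C(n, 4) < 7776 is n = 22 (where E[X] = 7315/7776 ≈ 0.941). Hence R_6(4) > 22, i.e. R_6(4) ≥ 23.

Largest n = 22; hence R_6(4) > 22.


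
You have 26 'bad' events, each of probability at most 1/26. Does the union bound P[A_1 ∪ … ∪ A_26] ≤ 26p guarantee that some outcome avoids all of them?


Union bound: P[∪_{i=1}^{26} A_i] ≤ Σ_i P[A_i] ≤ 26·p = 26·(1/26) = 1.
Numerically: 1 ≈ 1.0000000.
Is 1 < 1? NO.
Since the bound 1 is ≥ 1, the union bound is uninformative here; it does NOT by itself certify existence.

26·p = 1 ≈ 1.0000000; existence NOT certified by the union bound.


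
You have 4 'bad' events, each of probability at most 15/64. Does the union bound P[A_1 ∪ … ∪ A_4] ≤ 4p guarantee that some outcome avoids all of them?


Union bound: P[∪_{i=1}^{4} A_i] ≤ Σ_i P[A_i] ≤ 4·p = 4·(15/64) = 15/16.
Numerically: 15/16 ≈ 0.938.
Is 15/16 < 1? YES.
Since P[∪ A_i] ≤ 15/16 < 1, the complement has P[∩ A_i^c] ≥ 1 − 15/16 = 1/16 > 0, so some outcome avoids every A_i.

4·p = 15/16 ≈ 0.938; existence CERTIFIED by the union bound.


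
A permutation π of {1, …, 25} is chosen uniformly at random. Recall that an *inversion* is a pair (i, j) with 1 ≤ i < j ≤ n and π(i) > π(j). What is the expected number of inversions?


Write X = Σ X_I over the C(25, 2) = 300 pairs i < j, with X_I the indicator of one inversion.
There are 300 indicators.
For each fixed pair i < j, the values π(i) and π(j) are two distinct elements of {1, …, 25} in uniformly random order; by symmetry P[π(i) > π(j)] = 1/2.
By linearity: E[X] = 300 · (1/2) = C(25, 2) · (1/2) = 300/2 = 150 ≈ 150.0000.

E[X] = 150 = 150.0000.


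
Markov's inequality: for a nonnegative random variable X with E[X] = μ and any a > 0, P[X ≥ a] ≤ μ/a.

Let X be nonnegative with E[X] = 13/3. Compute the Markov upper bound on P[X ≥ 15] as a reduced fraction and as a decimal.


μ = E[X] = 13/3, a = 15.
Markov: P[X ≥ 15] ≤ μ/a = (13/3)/15 = 13/45.
Numerically: ≈ 0.289.
(Since a = 15 > μ = 4.333, the bound 13/45 is < 1 and informative.)

P[X ≥ 15] ≤ 13/45 ≈ 0.289.


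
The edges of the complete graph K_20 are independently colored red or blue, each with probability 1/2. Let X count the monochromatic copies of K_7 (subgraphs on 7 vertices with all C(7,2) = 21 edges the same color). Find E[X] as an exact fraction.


Let X = Σ_S X_S over the C(20, 7) = 77520 subsets S of size 7, where X_S = 1 if the K_7 on S is monochromatic.
For a fixed S, the K_7 on S has C(7, 2) = 21 edges. P[all 21 edges red] = (1/2)^21, and likewise for blue, so P[monochromatic] = 2·(1/2)^21 = 2^{1 − 21} = 1/1048576.
Summing: E[X] = C(20, 7) · 2^{1 − 21} = 77520 · 1/1048576 = 4845/65536.
Numerically: E[X] ≈ 0.073929.

E[X] = C(20,7)·2^(1−C(7,2)) = 4845/65536 ≈ 0.073929.


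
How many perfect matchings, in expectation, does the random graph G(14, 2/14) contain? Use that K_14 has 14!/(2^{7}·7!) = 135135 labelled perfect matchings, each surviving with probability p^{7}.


K_14 has 14!/(2^{7}·7!) = 135135 labelled perfect matchings.
For each such perfect matching H, let X_H = 1 if all 7 edges of H are present in G. Then P[X_H = 1] = p^{7} = (1/7)^{7} = 1/823543.
By linearity of expectation: E[X] = Σ_H E[X_H] = 135135 · p^{7} = 135135 · 1/823543 = 19305/117649.
Numerically: E[X] ≈ 0.164.

E[X] = 135135 · (1/7)^{7} = 19305/117649 ≈ 0.164.


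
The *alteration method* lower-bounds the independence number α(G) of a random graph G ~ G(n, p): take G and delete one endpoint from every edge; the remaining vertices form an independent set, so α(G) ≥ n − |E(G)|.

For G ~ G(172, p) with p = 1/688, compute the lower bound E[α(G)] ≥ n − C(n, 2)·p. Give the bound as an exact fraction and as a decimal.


E[|E(G)|] = C(172, 2)·p = 14706 · (1/688) = 171/8.
E[α(G)] ≥ n − E[|E(G)|] = 172 − 171/8 = 1205/8.
Numerically: ≈ 150.62500.
(This is only a lower bound; the true E[α(G)] may be larger.)

E[α(G)] ≥ 1205/8 ≈ 150.62500.


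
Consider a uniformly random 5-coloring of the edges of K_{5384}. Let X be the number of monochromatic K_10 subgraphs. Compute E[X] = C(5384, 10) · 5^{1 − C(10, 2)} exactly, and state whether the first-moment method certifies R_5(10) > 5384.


E[X] = C(5384, 10) · 5^{1 − 45} = 5593137120741932124090737609600 · 5^{−44} = 5593137120741932124090737609600/5684341886080801486968994140625.
As a reduced fraction: E[X] = 223725484829677284963629504384/227373675443232059478759765625 ≈ 0.9840.
Is E[X] < 1? YES.
Since E[X] < 1, there exists a 5-coloring of K_{5384} with no monochromatic K_10; hence R_5(10) > 5384.

E[X] = 223725484829677284963629504384/227373675443232059478759765625 ≈ 0.9840; E[X] < 1, so R_5(10) > 5384.


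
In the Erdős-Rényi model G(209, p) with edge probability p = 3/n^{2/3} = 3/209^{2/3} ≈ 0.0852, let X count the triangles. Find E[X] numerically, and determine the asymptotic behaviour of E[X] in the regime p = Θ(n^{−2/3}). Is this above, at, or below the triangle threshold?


Number of potential triangles: C(209, 3) = 1499784.
Each occurs with probability p³ ≈ (0.0852)³ ≈ 6.18118e-04.
By linearity: E[X] = C(209, 3)·p³ ≈ 1499784 · 6.18118e-04 ≈ 927.043.
Since α = 2/3 < 1, p = c/n^{2/3} ≫ 1/n is above the triangle threshold p ~ 1/n. Asymptotically E[X] ~ (c³/6)·n^{3(1−α)} = (3³/6)·n^{1} → ∞; triangles are abundant w.h.p.

E[X] ≈ 927.043; in regime p = Θ(1/n^{2/3}) E[X] diverges (above the triangle threshold p ~ 1/n).


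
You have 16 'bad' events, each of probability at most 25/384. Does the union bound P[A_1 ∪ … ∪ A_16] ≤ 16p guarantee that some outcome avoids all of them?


Union bound: P[∪_{i=1}^{16} A_i] ≤ Σ_i P[A_i] ≤ 16·p = 16·(25/384) = 25/24.
Numerically: 25/24 ≈ 1.04167.
Is 25/24 < 1? NO.
Since the bound 25/24 is ≥ 1, the union bound is uninformative here; it does NOT by itself certify existence.

16·p = 25/24 ≈ 1.04167; existence NOT certified by the union bound.


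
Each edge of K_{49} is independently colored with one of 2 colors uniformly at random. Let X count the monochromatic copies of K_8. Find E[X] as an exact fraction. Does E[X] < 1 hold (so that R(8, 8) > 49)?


E[X] = C(49, 8) · 2^{1 − 28} = 450978066 · 2^{−27} = 450978066/134217728.
As a reduced fraction: E[X] = 225489033/67108864 ≈ 3.360048.
Is E[X] < 1? NO.
Since E[X] ≥ 1, the first-moment bound is inconclusive at n = 49; it does NOT by itself certify R(8, 8) > 49.

E[X] = 225489033/67108864 ≈ 3.360048; E[X] ≥ 1; first-moment method inconclusive here.


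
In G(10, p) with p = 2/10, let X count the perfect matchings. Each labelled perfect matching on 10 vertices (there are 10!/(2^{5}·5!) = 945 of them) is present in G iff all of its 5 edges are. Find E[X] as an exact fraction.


K_10 has 10!/(2^{5}·5!) = 945 labelled perfect matchings.
For each such perfect matching H, let X_H = 1 if all 5 edges of H are present in G. Then P[X_H = 1] = p^{5} = (1/5)^{5} = 1/3125.
By linearity of expectation: E[X] = Σ_H E[X_H] = 945 · p^{5} = 945 · 1/3125 = 189/625.
Numerically: E[X] ≈ 0.3024.

E[X] = 945 · (1/5)^{5} = 189/625 ≈ 0.3024.


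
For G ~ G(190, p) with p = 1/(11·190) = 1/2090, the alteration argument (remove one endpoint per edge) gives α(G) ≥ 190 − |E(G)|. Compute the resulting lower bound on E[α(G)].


E[|E(G)|] = C(190, 2)·p = 17955 · (1/2090) = 189/22.
E[α(G)] ≥ n − E[|E(G)|] = 190 − 189/22 = 3991/22.
Numerically: ≈ 181.409.
(This is only a lower bound; the true E[α(G)] may be larger.)

E[α(G)] ≥ 3991/22 ≈ 181.409.


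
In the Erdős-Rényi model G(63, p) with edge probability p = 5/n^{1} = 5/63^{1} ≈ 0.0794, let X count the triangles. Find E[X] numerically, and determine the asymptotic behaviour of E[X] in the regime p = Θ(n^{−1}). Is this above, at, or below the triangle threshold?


Number of potential triangles: C(63, 3) = 39711.
Each occurs with probability p³ ≈ (0.0794)³ ≈ 4.99906e-04.
By linearity: E[X] = C(63, 3)·p³ ≈ 39711 · 4.99906e-04 ≈ 19.852.
Here α = 1, so p = 5/n is exactly at the triangle threshold p ~ 1/n. Asymptotically E[X] → c³/6 = 5³/6 = 125/6 ≈ 20.833, a bounded constant. In this regime the triangle count is asymptotically Poisson(c³/6).

E[X] ≈ 19.852; in regime p = Θ(1/n^{1}) E[X] stays bounded (at the triangle threshold p ~ 1/n).


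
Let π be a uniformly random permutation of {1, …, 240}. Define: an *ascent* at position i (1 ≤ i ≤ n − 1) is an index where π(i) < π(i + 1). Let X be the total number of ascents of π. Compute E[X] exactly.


Write X = Σ X_I over i = 1, …, 239, with X_I the indicator of one ascent.
There are 239 indicators.
For each fixed i, the pair (π(i), π(i+1)) is a uniformly random ordered pair of distinct values from {1, …, 240}; by symmetry P[π(i) < π(i+1)] = 1/2.
By linearity: E[X] = 239 · (1/2) = (240 − 1) · (1/2) = 239/2 ≈ 119.50000.

E[X] = 239/2 = 119.50000.


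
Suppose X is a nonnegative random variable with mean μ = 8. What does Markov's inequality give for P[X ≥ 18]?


μ = E[X] = 8, a = 18.
Markov: P[X ≥ 18] ≤ μ/a = (8)/18 = 4/9.
Numerically: ≈ 0.444.
(Since a = 18 > μ = 8.000, the bound 4/9 is < 1 and informative.)

P[X ≥ 18] ≤ 4/9 ≈ 0.444.


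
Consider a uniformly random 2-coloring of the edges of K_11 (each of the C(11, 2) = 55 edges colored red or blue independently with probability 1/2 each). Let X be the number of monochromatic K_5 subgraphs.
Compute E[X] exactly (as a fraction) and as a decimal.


Let X = Σ_S X_S over the C(11, 5) = 462 subsets S of size 5, where X_S = 1 if the K_5 on S is monochromatic.
For a fixed S, the K_5 on S has C(5, 2) = 10 edges. P[all 10 edges red] = (1/2)^10, and likewise for blue, so P[monochromatic] = 2·(1/2)^10 = 2^{1 − 10} = 1/512.
Summing: E[X] = C(11, 5) · 2^{1 − 10} = 462 · 1/512 = 231/256.
Numerically: E[X] ≈ 0.902.

E[X] = C(11,5)·2^(1−C(5,2)) = 231/256 ≈ 0.902.


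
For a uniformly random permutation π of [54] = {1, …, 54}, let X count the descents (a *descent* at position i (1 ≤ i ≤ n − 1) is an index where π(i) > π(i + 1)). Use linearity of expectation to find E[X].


Write X = Σ X_I over i = 1, …, 53, with X_I the indicator of one descent.
There are 53 indicators.
For each fixed i, the pair (π(i), π(i+1)) is a uniformly random ordered pair of distinct values from {1, …, 54}; by symmetry P[π(i) > π(i+1)] = 1/2.
By linearity: E[X] = 53 · (1/2) = (54 − 1) · (1/2) = 53/2 ≈ 26.50000.

E[X] = 53/2 = 26.50000.


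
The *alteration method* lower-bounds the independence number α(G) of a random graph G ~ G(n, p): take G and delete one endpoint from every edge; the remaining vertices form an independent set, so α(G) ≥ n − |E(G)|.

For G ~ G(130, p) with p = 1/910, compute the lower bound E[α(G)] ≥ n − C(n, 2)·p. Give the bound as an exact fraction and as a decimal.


E[|E(G)|] = C(130, 2)·p = 8385 · (1/910) = 129/14.
E[α(G)] ≥ n − E[|E(G)|] = 130 − 129/14 = 1691/14.
Numerically: ≈ 120.78571.
(This is only a lower bound; the true E[α(G)] may be larger.)

E[α(G)] ≥ 1691/14 ≈ 120.78571.


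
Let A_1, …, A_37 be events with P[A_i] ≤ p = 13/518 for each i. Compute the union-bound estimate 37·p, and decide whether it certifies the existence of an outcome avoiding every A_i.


Union bound: P[∪_{i=1}^{37} A_i] ≤ Σ_i P[A_i] ≤ 37·p = 37·(13/518) = 13/14.
Numerically: 13/14 ≈ 0.928571.
Is 13/14 < 1? YES.
Since P[∪ A_i] ≤ 13/14 < 1, the complement has P[∩ A_i^c] ≥ 1 − 13/14 = 1/14 > 0, so some outcome avoids every A_i.

37·p = 13/14 ≈ 0.928571; existence CERTIFIED by the union bound.


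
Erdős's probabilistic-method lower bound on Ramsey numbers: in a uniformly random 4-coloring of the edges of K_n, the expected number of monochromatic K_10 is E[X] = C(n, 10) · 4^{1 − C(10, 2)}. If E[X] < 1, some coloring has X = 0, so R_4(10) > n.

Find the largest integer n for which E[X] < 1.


We need C(n, 10) · 4^{1 − 45} < 1, i.e. C(n, 10) < 4^{45 − 1} = 309485009821345068724781056.
Check values of n near the boundary:
  n = 2018: C(2018, 10) = 301820606687612220663963508; 301820606687612220663963508 < 309485009821345068724781056? YES
  n = 2019: C(2019, 10) = 303322949179835278009229628; 303322949179835278009229628 < 309485009821345068724781056? YES
  n = 2020: C(2020, 10) = 304832018578739931133653656; 304832018578739931133653656 < 309485009821345068724781056? YES
  n = 2021: C(2021, 10) = 306347841644770462864800616; 306347841644770462864800616 < 309485009821345068724781056? YES
  n = 2022: C(2022, 10) = 307870445231474093395937796; 307870445231474093395937796 < 309485009821345068724781056? YES
  n = 2023: C(2023, 10) = 309399856285778485315440716; 309399856285778485315440716 < 309485009821345068724781056? YES
  n = 2024: C(2024, 10) = 310936101848269937576192656; 310936101848269937576192656 < 309485009821345068724781056? NO
  n = 2025: C(2025, 10) = 312479209053472269772600560; 312479209053472269772600560 < 309485009821345068724781056? NO
  n = 2026: C(2026, 10) = 314029205130126398094885285; 314029205130126398094885285 < 309485009821345068724781056? NO
The largest n with C(n, 10) < 309485009821345068724781056 is n = 2023 (where E[X] = 77349964071444621328860179/77371252455336267181195264 ≈ 0.9997). Hence R_4(10) > 2023, i.e. R_4(10) ≥ 2024.

Largest n = 2023; hence R_4(10) > 2023.


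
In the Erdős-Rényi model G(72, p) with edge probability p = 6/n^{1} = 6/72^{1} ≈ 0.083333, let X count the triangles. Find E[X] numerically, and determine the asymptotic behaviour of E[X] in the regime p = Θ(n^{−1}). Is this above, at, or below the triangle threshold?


Number of potential triangles: C(72, 3) = 59640.
Each occurs with probability p³ ≈ (0.083333)³ ≈ 5.7870370e-04.
By linearity: E[X] = C(72, 3)·p³ ≈ 59640 · 5.7870370e-04 ≈ 34.51389.
Here α = 1, so p = 6/n is exactly at the triangle threshold p ~ 1/n. Asymptotically E[X] → c³/6 = 6³/6 = 36 ≈ 36.00000, a bounded constant. In this regime the triangle count is asymptotically Poisson(c³/6).

E[X] ≈ 34.51389; in regime p = Θ(1/n^{1}) E[X] stays bounded (at the triangle threshold p ~ 1/n).


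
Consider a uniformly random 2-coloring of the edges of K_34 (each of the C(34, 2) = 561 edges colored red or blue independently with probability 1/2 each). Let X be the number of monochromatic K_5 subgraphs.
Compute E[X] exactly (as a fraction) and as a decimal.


Let X = Σ_S X_S over the C(34, 5) = 278256 subsets S of size 5, where X_S = 1 if the K_5 on S is monochromatic.
For a fixed S, the K_5 on S has C(5, 2) = 10 edges. P[all 10 edges red] = (1/2)^10, and likewise for blue, so P[monochromatic] = 2·(1/2)^10 = 2^{1 − 10} = 1/512.
Summing: E[X] = C(34, 5) · 2^{1 − 10} = 278256 · 1/512 = 17391/32.
Numerically: E[X] ≈ 543.468750.

E[X] = C(34,5)·2^(1−C(5,2)) = 17391/32 ≈ 543.468750.


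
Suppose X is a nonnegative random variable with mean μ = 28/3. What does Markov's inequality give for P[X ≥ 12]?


μ = E[X] = 28/3, a = 12.
Markov: P[X ≥ 12] ≤ μ/a = (28/3)/12 = 7/9.
Numerically: ≈ 0.7778.
(Since a = 12 > μ = 9.3333, the bound 7/9 is < 1 and informative.)

P[X ≥ 12] ≤ 7/9 ≈ 0.7778.


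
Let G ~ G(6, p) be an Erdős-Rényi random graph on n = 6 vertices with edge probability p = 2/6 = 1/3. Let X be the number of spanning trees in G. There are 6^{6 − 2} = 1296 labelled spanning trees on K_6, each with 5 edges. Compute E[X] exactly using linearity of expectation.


K_6 has 6^{6 − 2} = 1296 labelled spanning trees.
For each such spanning tree H, let X_H = 1 if all 5 edges of H are present in G. Then P[X_H = 1] = p^{5} = (1/3)^{5} = 1/243.
Summing the indicators: E[X] = Σ_H E[X_H] = 1296 · p^{5} = 1296 · 1/243 = 16/3.
Numerically: E[X] ≈ 5.3333.

E[X] = 1296 · (1/3)^{5} = 16/3 ≈ 5.3333.


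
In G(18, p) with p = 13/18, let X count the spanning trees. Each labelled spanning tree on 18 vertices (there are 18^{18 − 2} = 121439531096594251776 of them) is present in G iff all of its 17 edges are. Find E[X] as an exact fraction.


K_18 has 18^{18 − 2} = 121439531096594251776 labelled spanning trees.
For each such spanning tree H, let X_H = 1 if all 17 edges of H are present in G. Then P[X_H = 1] = p^{17} = (13/18)^{17} = 8650415919381337933/2185911559738696531968.
By linearity of expectation: E[X] = Σ_H E[X_H] = 121439531096594251776 · p^{17} = 121439531096594251776 · 8650415919381337933/2185911559738696531968 = 8650415919381337933/18.
Numerically: E[X] ≈ 4.80579e+17.

E[X] = 121439531096594251776 · (13/18)^{17} = 8650415919381337933/18 ≈ 4.80579e+17.


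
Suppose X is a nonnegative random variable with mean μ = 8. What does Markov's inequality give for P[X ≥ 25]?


μ = E[X] = 8, a = 25.
Markov: P[X ≥ 25] ≤ μ/a = (8)/25 = 8/25.
Numerically: ≈ 0.32000.
(Since a = 25 > μ = 8.00000, the bound 8/25 is < 1 and informative.)

P[X ≥ 25] ≤ 8/25 ≈ 0.32000.


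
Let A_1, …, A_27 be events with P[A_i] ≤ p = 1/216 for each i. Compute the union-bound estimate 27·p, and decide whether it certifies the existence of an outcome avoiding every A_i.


Union bound: P[∪_{i=1}^{27} A_i] ≤ Σ_i P[A_i] ≤ 27·p = 27·(1/216) = 1/8.
Numerically: 1/8 ≈ 0.1250.
Is 1/8 < 1? YES.
Since P[∪ A_i] ≤ 1/8 < 1, the complement has P[∩ A_i^c] ≥ 1 − 1/8 = 7/8 > 0, so some outcome avoids every A_i.

27·p = 1/8 ≈ 0.1250; existence CERTIFIED by the union bound.


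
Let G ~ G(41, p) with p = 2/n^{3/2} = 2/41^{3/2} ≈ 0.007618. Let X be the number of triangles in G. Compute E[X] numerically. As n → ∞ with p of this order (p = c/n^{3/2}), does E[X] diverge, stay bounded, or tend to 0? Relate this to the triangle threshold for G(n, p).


Number of potential triangles: C(41, 3) = 10660.
Each occurs with probability p³ ≈ (0.007618)³ ≈ 4.421429e-07.
By linearity: E[X] = C(41, 3)·p³ ≈ 10660 · 4.421429e-07 ≈ 0.0047.
Since α = 3/2 > 1, p = c/n^{3/2} = o(1/n) is below the triangle threshold p ~ 1/n. Asymptotically E[X] ~ (c³/6)·n^{3(1−α)} = (2³/6)·n^{-1.5} → 0, so by Markov's inequality G has no triangles w.h.p.

E[X] ≈ 0.0047; in regime p = Θ(1/n^{3/2}) E[X] tends to 0 (below the triangle threshold p ~ 1/n).


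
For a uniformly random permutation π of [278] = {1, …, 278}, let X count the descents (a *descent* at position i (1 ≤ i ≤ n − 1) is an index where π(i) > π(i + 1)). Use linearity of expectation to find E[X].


Write X = Σ X_I over i = 1, …, 277, with X_I the indicator of one descent.
There are 277 indicators.
For each fixed i, the pair (π(i), π(i+1)) is a uniformly random ordered pair of distinct values from {1, …, 278}; by symmetry P[π(i) > π(i+1)] = 1/2.
By linearity: E[X] = 277 · (1/2) = (278 − 1) · (1/2) = 277/2 ≈ 138.500000.

E[X] = 277/2 = 138.500000.


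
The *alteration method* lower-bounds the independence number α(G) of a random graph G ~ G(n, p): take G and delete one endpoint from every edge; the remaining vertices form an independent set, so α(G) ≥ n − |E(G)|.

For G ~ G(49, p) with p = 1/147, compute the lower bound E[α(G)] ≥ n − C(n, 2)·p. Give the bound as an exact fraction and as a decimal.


E[|E(G)|] = C(49, 2)·p = 1176 · (1/147) = 8.
E[α(G)] ≥ n − E[|E(G)|] = 49 − 8 = 41.
Numerically: ≈ 41.000000.
(This is only a lower bound; the true E[α(G)] may be larger.)

E[α(G)] ≥ 41 ≈ 41.000000.


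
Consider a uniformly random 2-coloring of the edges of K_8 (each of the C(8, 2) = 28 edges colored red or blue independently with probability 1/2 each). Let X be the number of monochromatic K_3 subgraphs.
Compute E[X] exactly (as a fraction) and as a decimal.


Let X = Σ_S X_S over the C(8, 3) = 56 subsets S of size 3, where X_S = 1 if the K_3 on S is monochromatic.
For a fixed S, the K_3 on S has C(3, 2) = 3 edges. P[all 3 edges red] = (1/2)^3, and likewise for blue, so P[monochromatic] = 2·(1/2)^3 = 2^{1 − 3} = 1/4.
By linearity: E[X] = C(8, 3) · 2^{1 − 3} = 56 · 1/4 = 14.
Numerically: E[X] ≈ 14.0000.

E[X] = C(8,3)·2^(1−C(3,2)) = 14 ≈ 14.0000.


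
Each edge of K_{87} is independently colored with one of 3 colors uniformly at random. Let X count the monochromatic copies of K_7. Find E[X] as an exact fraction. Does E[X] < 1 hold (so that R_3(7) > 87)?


E[X] = C(87, 7) · 3^{1 − 21} = 5843355957 · 3^{−20} = 5843355957/3486784401.
As a reduced fraction: E[X] = 72140197/43046721 ≈ 1.6758581.
Is E[X] < 1? NO.
Since E[X] ≥ 1, the first-moment bound is inconclusive at n = 87; it does NOT by itself certify R_3(7) > 87.

E[X] = 72140197/43046721 ≈ 1.6758581; E[X] ≥ 1; first-moment method inconclusive here.


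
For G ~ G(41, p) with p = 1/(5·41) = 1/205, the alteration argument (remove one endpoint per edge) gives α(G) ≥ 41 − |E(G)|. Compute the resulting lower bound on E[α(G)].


E[|E(G)|] = C(41, 2)·p = 820 · (1/205) = 4.
E[α(G)] ≥ n − E[|E(G)|] = 41 − 4 = 37.
Numerically: ≈ 37.00000.
(This is only a lower bound; the true E[α(G)] may be larger.)

E[α(G)] ≥ 37 ≈ 37.00000.


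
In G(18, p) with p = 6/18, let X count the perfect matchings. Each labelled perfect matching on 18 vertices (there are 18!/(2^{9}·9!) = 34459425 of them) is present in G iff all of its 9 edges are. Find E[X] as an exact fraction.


K_18 has 18!/(2^{9}·9!) = 34459425 labelled perfect matchings.
For each such perfect matching H, let X_H = 1 if all 9 edges of H are present in G. Then P[X_H = 1] = p^{9} = (1/3)^{9} = 1/19683.
By linearity: E[X] = Σ_H E[X_H] = 34459425 · p^{9} = 34459425 · 1/19683 = 425425/243.
Numerically: E[X] ≈ 1751.

E[X] = 34459425 · (1/3)^{9} = 425425/243 ≈ 1751.


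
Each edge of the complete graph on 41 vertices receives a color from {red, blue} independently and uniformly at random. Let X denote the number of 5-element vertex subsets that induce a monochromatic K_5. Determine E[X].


Let X = Σ_S X_S over the C(41, 5) = 749398 subsets S of size 5, where X_S = 1 if the K_5 on S is monochromatic.
For a fixed S, the K_5 on S has C(5, 2) = 10 edges. P[all 10 edges red] = (1/2)^10, and likewise for blue, so P[monochromatic] = 2·(1/2)^10 = 2^{1 − 10} = 1/512.
By linearity: E[X] = C(41, 5) · 2^{1 − 10} = 749398 · 1/512 = 374699/256.
Numerically: E[X] ≈ 1463.66797.

E[X] = C(41,5)·2^(1−C(5,2)) = 374699/256 ≈ 1463.66797.


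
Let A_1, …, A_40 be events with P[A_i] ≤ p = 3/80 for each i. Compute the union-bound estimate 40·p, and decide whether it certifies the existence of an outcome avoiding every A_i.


Union bound: P[∪_{i=1}^{40} A_i] ≤ Σ_i P[A_i] ≤ 40·p = 40·(3/80) = 3/2.
Numerically: 3/2 ≈ 1.500000.
Is 3/2 < 1? NO.
Since the bound 3/2 is ≥ 1, the union bound is uninformative here; it does NOT by itself certify existence.

40·p = 3/2 ≈ 1.500000; existence NOT certified by the union bound.


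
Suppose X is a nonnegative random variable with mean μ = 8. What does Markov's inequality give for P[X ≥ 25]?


μ = E[X] = 8, a = 25.
Markov: P[X ≥ 25] ≤ μ/a = (8)/25 = 8/25.
Numerically: ≈ 0.320000.
(Since a = 25 > μ = 8.000000, the bound 8/25 is < 1 and informative.)

P[X ≥ 25] ≤ 8/25 ≈ 0.320000.


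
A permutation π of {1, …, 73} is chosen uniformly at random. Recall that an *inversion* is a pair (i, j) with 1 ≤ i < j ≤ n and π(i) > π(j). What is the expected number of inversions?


Write X = Σ X_I over the C(73, 2) = 2628 pairs i < j, with X_I the indicator of one inversion.
There are 2628 indicators.
For each fixed pair i < j, the values π(i) and π(j) are two distinct elements of {1, …, 73} in uniformly random order; by symmetry P[π(i) > π(j)] = 1/2.
By linearity: E[X] = 2628 · (1/2) = C(73, 2) · (1/2) = 2628/2 = 1314 ≈ 1314.000000.

E[X] = 1314 = 1314.000000.


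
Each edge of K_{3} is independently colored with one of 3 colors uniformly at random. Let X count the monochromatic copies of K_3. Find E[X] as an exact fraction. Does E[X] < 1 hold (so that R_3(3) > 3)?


E[X] = C(3, 3) · 3^{1 − 3} = 1 · 3^{−2} = 1/9.
As a reduced fraction: E[X] = 1/9 ≈ 0.1111.
Is E[X] < 1? YES.
Since E[X] < 1, there exists a 3-coloring of K_{3} with no monochromatic K_3; hence R_3(3) > 3.

E[X] = 1/9 ≈ 0.1111; E[X] < 1, so R_3(3) > 3.


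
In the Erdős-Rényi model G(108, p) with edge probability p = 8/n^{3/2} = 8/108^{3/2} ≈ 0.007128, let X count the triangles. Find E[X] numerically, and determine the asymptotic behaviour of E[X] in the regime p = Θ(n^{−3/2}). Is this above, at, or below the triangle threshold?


Number of potential triangles: C(108, 3) = 204156.
Each occurs with probability p³ ≈ (0.007128)³ ≈ 3.621288e-07.
By linearity: E[X] = C(108, 3)·p³ ≈ 204156 · 3.621288e-07 ≈ 0.0739.
Since α = 3/2 > 1, p = c/n^{3/2} = o(1/n) is below the triangle threshold p ~ 1/n. Asymptotically E[X] ~ (c³/6)·n^{3(1−α)} = (8³/6)·n^{-1.5} → 0, so by Markov's inequality G has no triangles w.h.p.

E[X] ≈ 0.0739; in regime p = Θ(1/n^{3/2}) E[X] tends to 0 (below the triangle threshold p ~ 1/n).


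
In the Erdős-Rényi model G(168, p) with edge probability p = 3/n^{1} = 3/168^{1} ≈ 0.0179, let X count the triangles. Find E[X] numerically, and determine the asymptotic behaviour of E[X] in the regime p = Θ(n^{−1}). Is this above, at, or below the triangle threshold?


Number of potential triangles: C(168, 3) = 776216.
Each occurs with probability p³ ≈ (0.0179)³ ≈ 5.69424e-06.
By linearity: E[X] = C(168, 3)·p³ ≈ 776216 · 5.69424e-06 ≈ 4.420.
Here α = 1, so p = 3/n is exactly at the triangle threshold p ~ 1/n. Asymptotically E[X] → c³/6 = 3³/6 = 9/2 ≈ 4.500, a bounded constant. In this regime the triangle count is asymptotically Poisson(c³/6).

E[X] ≈ 4.420; in regime p = Θ(1/n^{1}) E[X] stays bounded (at the triangle threshold p ~ 1/n).


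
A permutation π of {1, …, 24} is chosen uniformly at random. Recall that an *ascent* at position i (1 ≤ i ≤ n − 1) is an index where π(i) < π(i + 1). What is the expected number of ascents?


Write X = Σ X_I over i = 1, …, 23, with X_I the indicator of one ascent.
There are 23 indicators.
For each fixed i, the pair (π(i), π(i+1)) is a uniformly random ordered pair of distinct values from {1, …, 24}; by symmetry P[π(i) < π(i+1)] = 1/2.
By linearity: E[X] = 23 · (1/2) = (24 − 1) · (1/2) = 23/2 ≈ 11.5000.

E[X] = 23/2 = 11.5000.


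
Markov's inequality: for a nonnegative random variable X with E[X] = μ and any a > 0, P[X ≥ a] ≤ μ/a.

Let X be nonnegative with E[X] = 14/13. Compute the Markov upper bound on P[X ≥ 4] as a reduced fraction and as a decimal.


μ = E[X] = 14/13, a = 4.
Markov: P[X ≥ 4] ≤ μ/a = (14/13)/4 = 7/26.
Numerically: ≈ 0.269.
(Since a = 4 > μ = 1.077, the bound 7/26 is < 1 and informative.)

P[X ≥ 4] ≤ 7/26 ≈ 0.269.


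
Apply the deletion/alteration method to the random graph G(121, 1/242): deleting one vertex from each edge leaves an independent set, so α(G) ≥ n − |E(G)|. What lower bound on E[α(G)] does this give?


E[|E(G)|] = C(121, 2)·p = 7260 · (1/242) = 30.
E[α(G)] ≥ n − E[|E(G)|] = 121 − 30 = 91.
Numerically: ≈ 91.00000.
(This is only a lower bound; the true E[α(G)] may be larger.)

E[α(G)] ≥ 91 ≈ 91.00000.


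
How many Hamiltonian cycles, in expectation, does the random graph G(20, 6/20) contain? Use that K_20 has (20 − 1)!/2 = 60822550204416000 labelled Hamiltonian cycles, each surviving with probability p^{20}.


K_20 has (20 − 1)!/2 = 60822550204416000 labelled Hamiltonian cycles.
For each such Hamiltonian cycle H, let X_H = 1 if all 20 edges of H are present in G. Then P[X_H = 1] = p^{20} = (3/10)^{20} = 3486784401/100000000000000000000.
By linearity of expectation: E[X] = Σ_H E[X_H] = 60822550204416000 · p^{20} = 60822550204416000 · 3486784401/100000000000000000000 = 51776152168407487821/24414062500000.
Numerically: E[X] ≈ 2.121e+06.

E[X] = 60822550204416000 · (3/10)^{20} = 51776152168407487821/24414062500000 ≈ 2.121e+06.


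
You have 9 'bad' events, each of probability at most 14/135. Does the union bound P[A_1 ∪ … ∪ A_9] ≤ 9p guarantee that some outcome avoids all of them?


Union bound: P[∪_{i=1}^{9} A_i] ≤ Σ_i P[A_i] ≤ 9·p = 9·(14/135) = 14/15.
Numerically: 14/15 ≈ 0.9333333.
Is 14/15 < 1? YES.
Since P[∪ A_i] ≤ 14/15 < 1, the complement has P[∩ A_i^c] ≥ 1 − 14/15 = 1/15 > 0, so some outcome avoids every A_i.

9·p = 14/15 ≈ 0.9333333; existence CERTIFIED by the union bound.


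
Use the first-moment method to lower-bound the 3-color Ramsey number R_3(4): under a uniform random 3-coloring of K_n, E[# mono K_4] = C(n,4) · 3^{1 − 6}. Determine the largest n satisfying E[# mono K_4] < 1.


We need C(n, 4) · 3^{1 − 6} < 1, i.e. C(n, 4) < 3^{6 − 1} = 243.
Check values of n near the boundary:
  n = 4: C(4, 4) = 1; 1 < 243? YES
  n = 5: C(5, 4) = 5; 5 < 243? YES
  n = 6: C(6, 4) = 15; 15 < 243? YES
  n = 7: C(7, 4) = 35; 35 < 243? YES
  n = 8: C(8, 4) = 70; 70 < 243? YES
  n = 9: C(9, 4) = 126; 126 < 243? YES
  n = 10: C(10, 4) = 210; 210 < 243? YES
  n = 11: C(11, 4) = 330; 330 < 243? NO
  n = 12: C(12, 4) = 495; 495 < 243? NO
The largest n with C(n, 4) < 243 is n = 10 (where E[X] = 70/81 ≈ 0.8641975). Hence R_3(4) > 10, i.e. R_3(4) ≥ 11.

Largest n = 10; hence R_3(4) > 10.


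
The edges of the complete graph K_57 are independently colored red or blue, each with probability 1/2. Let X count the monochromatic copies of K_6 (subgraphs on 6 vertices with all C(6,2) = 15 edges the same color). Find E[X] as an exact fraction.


Let X = Σ_S X_S over the C(57, 6) = 36288252 subsets S of size 6, where X_S = 1 if the K_6 on S is monochromatic.
For a fixed S, the K_6 on S has C(6, 2) = 15 edges. P[all 15 edges red] = (1/2)^15, and likewise for blue, so P[monochromatic] = 2·(1/2)^15 = 2^{1 − 15} = 1/16384.
Summing: E[X] = C(57, 6) · 2^{1 − 15} = 36288252 · 1/16384 = 9072063/4096.
Numerically: E[X] ≈ 2214.859.

E[X] = C(57,6)·2^(1−C(6,2)) = 9072063/4096 ≈ 2214.859.


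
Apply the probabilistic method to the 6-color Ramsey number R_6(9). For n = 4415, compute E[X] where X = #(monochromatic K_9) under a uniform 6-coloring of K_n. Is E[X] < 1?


E[X] = C(4415, 9) · 6^{1 − 36} = 1742086910069196051229123255 · 6^{−35} = 1742086910069196051229123255/1719070799748422591028658176.
As a reduced fraction: E[X] = 1742086910069196051229123255/1719070799748422591028658176 ≈ 1.013389.
Is E[X] < 1? NO.
Since E[X] ≥ 1, the first-moment bound is inconclusive at n = 4415; it does NOT by itself certify R_6(9) > 4415.

E[X] = 1742086910069196051229123255/1719070799748422591028658176 ≈ 1.013389; E[X] ≥ 1; first-moment method inconclusive here.


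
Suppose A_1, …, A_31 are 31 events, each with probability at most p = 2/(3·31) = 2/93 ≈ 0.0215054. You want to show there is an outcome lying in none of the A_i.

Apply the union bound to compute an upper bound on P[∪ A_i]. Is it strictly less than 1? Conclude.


Union bound: P[∪_{i=1}^{31} A_i] ≤ Σ_i P[A_i] ≤ 31·p = 31·(2/93) = 2/3.
Numerically: 2/3 ≈ 0.6666667.
Is 2/3 < 1? YES.
Since P[∪ A_i] ≤ 2/3 < 1, the complement has P[∩ A_i^c] ≥ 1 − 2/3 = 1/3 > 0, so some outcome avoids every A_i.

31·p = 2/3 ≈ 0.6666667; existence CERTIFIED by the union bound.


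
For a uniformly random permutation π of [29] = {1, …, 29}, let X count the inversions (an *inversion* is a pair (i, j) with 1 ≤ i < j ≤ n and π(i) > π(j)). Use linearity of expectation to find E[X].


Write X = Σ X_I over the C(29, 2) = 406 pairs i < j, with X_I the indicator of one inversion.
There are 406 indicators.
For each fixed pair i < j, the values π(i) and π(j) are two distinct elements of {1, …, 29} in uniformly random order; by symmetry P[π(i) > π(j)] = 1/2.
By linearity: E[X] = 406 · (1/2) = C(29, 2) · (1/2) = 406/2 = 203 ≈ 203.0000.

E[X] = 203 = 203.0000.


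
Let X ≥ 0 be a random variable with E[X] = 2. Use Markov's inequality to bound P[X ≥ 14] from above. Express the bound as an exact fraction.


μ = E[X] = 2, a = 14.
Markov: P[X ≥ 14] ≤ μ/a = (2)/14 = 1/7.
Numerically: ≈ 0.14286.
(Since a = 14 > μ = 2.00000, the bound 1/7 is < 1 and informative.)

P[X ≥ 14] ≤ 1/7 ≈ 0.14286.


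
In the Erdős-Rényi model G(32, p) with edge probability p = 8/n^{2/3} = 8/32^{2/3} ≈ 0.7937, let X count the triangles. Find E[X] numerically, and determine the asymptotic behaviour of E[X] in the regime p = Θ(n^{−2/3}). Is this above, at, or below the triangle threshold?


Number of potential triangles: C(32, 3) = 4960.
Each occurs with probability p³ ≈ (0.7937)³ ≈ 5.0000000e-01.
By linearity: E[X] = C(32, 3)·p³ ≈ 4960 · 5.0000000e-01 ≈ 2480.00000.
Since α = 2/3 < 1, p = c/n^{2/3} ≫ 1/n is above the triangle threshold p ~ 1/n. Asymptotically E[X] ~ (c³/6)·n^{3(1−α)} = (8³/6)·n^{1} → ∞; triangles are abundant w.h.p.

E[X] ≈ 2480.00000; in regime p = Θ(1/n^{2/3}) E[X] diverges (above the triangle threshold p ~ 1/n).


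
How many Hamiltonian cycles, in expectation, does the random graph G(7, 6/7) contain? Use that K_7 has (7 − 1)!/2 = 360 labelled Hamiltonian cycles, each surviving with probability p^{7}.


K_7 has (7 − 1)!/2 = 360 labelled Hamiltonian cycles.
For each such Hamiltonian cycle H, let X_H = 1 if all 7 edges of H are present in G. Then P[X_H = 1] = p^{7} = (6/7)^{7} = 279936/823543.
Summing the indicators: E[X] = Σ_H E[X_H] = 360 · p^{7} = 360 · 279936/823543 = 100776960/823543.
Numerically: E[X] ≈ 122.

E[X] = 360 · (6/7)^{7} = 100776960/823543 ≈ 122.


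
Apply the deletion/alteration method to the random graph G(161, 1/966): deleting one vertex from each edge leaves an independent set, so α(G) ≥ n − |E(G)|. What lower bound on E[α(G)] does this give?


E[|E(G)|] = C(161, 2)·p = 12880 · (1/966) = 40/3.
E[α(G)] ≥ n − E[|E(G)|] = 161 − 40/3 = 443/3.
Numerically: ≈ 147.66667.
(This is only a lower bound; the true E[α(G)] may be larger.)

E[α(G)] ≥ 443/3 ≈ 147.66667.


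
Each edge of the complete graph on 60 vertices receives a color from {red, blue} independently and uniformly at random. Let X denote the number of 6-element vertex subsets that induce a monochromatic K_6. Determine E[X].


Let X = Σ_S X_S over the C(60, 6) = 50063860 subsets S of size 6, where X_S = 1 if the K_6 on S is monochromatic.
For a fixed S, the K_6 on S has C(6, 2) = 15 edges. P[all 15 edges red] = (1/2)^15, and likewise for blue, so P[monochromatic] = 2·(1/2)^15 = 2^{1 − 15} = 1/16384.
Summing: E[X] = C(60, 6) · 2^{1 − 15} = 50063860 · 1/16384 = 12515965/4096.
Numerically: E[X] ≈ 3055.6555.

E[X] = C(60,6)·2^(1−C(6,2)) = 12515965/4096 ≈ 3055.6555.


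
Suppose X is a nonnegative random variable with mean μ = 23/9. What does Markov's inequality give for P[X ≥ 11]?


μ = E[X] = 23/9, a = 11.
Markov: P[X ≥ 11] ≤ μ/a = (23/9)/11 = 23/99.
Numerically: ≈ 0.2323.
(Since a = 11 > μ = 2.5556, the bound 23/99 is < 1 and informative.)

P[X ≥ 11] ≤ 23/99 ≈ 0.2323.


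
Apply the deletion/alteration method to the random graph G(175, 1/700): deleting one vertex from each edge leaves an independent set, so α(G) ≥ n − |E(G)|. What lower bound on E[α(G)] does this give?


E[|E(G)|] = C(175, 2)·p = 15225 · (1/700) = 87/4.
E[α(G)] ≥ n − E[|E(G)|] = 175 − 87/4 = 613/4.
Numerically: ≈ 153.250.
(This is only a lower bound; the true E[α(G)] may be larger.)

E[α(G)] ≥ 613/4 ≈ 153.250.


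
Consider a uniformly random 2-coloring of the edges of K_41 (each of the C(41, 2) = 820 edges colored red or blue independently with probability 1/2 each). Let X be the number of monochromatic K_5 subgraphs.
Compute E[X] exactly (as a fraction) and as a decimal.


Let X = Σ_S X_S over the C(41, 5) = 749398 subsets S of size 5, where X_S = 1 if the K_5 on S is monochromatic.
For a fixed S, the K_5 on S has C(5, 2) = 10 edges. P[all 10 edges red] = (1/2)^10, and likewise for blue, so P[monochromatic] = 2·(1/2)^10 = 2^{1 − 10} = 1/512.
Summing: E[X] = C(41, 5) · 2^{1 − 10} = 749398 · 1/512 = 374699/256.
Numerically: E[X] ≈ 1463.66797.

E[X] = C(41,5)·2^(1−C(5,2)) = 374699/256 ≈ 1463.66797.


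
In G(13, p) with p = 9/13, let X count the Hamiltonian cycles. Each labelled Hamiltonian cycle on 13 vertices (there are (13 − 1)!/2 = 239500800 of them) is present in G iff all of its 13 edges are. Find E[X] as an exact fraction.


K_13 has (13 − 1)!/2 = 239500800 labelled Hamiltonian cycles.
For each such Hamiltonian cycle H, let X_H = 1 if all 13 edges of H are present in G. Then P[X_H = 1] = p^{13} = (9/13)^{13} = 2541865828329/302875106592253.
By linearity of expectation: E[X] = Σ_H E[X_H] = 239500800 · p^{13} = 239500800 · 2541865828329/302875106592253 = 608778899377458163200/302875106592253.
Numerically: E[X] ≈ 2.01e+06.

E[X] = 239500800 · (9/13)^{13} = 608778899377458163200/302875106592253 ≈ 2.01e+06.


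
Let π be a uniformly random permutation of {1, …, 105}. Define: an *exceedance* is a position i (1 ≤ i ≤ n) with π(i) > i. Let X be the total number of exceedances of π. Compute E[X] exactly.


Write X = Σ_{i=1}^{105} X_i, where X_i = 1_{π(i) > i}.
For each fixed i, π(i) is uniform over {1, …, 105} (marginal of a uniform permutation), so P[π(i) > i] = (n − i)/n. Summing: Σ_{i=1}^{105} (n − i)/n = (0 + 1 + … + 104)/105 = 105(105 − 1)/(2·105) = (105 − 1)/2.
Hence E[X] = Σ_{i=1}^{105} (105 − i)/105 = 52 ≈ 52.000.

E[X] = 52 = 52.000.


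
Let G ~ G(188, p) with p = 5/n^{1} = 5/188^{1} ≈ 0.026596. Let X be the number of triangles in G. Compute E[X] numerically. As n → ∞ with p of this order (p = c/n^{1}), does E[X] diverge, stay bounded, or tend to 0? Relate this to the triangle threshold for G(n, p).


Number of potential triangles: C(188, 3) = 1089836.
Each occurs with probability p³ ≈ (0.026596)³ ≈ 1.8812065e-05.
By linearity: E[X] = C(188, 3)·p³ ≈ 1089836 · 1.8812065e-05 ≈ 20.50207.
Here α = 1, so p = 5/n is exactly at the triangle threshold p ~ 1/n. Asymptotically E[X] → c³/6 = 5³/6 = 125/6 ≈ 20.83333, a bounded constant. In this regime the triangle count is asymptotically Poisson(c³/6).

E[X] ≈ 20.50207; in regime p = Θ(1/n^{1}) E[X] stays bounded (at the triangle threshold p ~ 1/n).


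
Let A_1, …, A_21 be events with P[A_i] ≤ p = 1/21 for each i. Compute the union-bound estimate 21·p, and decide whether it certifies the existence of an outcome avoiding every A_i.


Union bound: P[∪_{i=1}^{21} A_i] ≤ Σ_i P[A_i] ≤ 21·p = 21·(1/21) = 1.
Numerically: 1 ≈ 1.000000.
Is 1 < 1? NO.
Since the bound 1 is ≥ 1, the union bound is uninformative here; it does NOT by itself certify existence.

21·p = 1 ≈ 1.000000; existence NOT certified by the union bound.


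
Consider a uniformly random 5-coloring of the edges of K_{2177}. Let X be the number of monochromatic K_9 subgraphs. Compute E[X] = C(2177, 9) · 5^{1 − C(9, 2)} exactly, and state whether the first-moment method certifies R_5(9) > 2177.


E[X] = C(2177, 9) · 5^{1 − 36} = 2976951400847999984172400 · 5^{−35} = 2976951400847999984172400/2910383045673370361328125.
As a reduced fraction: E[X] = 119078056033919999366896/116415321826934814453125 ≈ 1.02287.
Is E[X] < 1? NO.
Since E[X] ≥ 1, the first-moment bound is inconclusive at n = 2177; it does NOT by itself certify R_5(9) > 2177.

E[X] = 119078056033919999366896/116415321826934814453125 ≈ 1.02287; E[X] ≥ 1; first-moment method inconclusive here.
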